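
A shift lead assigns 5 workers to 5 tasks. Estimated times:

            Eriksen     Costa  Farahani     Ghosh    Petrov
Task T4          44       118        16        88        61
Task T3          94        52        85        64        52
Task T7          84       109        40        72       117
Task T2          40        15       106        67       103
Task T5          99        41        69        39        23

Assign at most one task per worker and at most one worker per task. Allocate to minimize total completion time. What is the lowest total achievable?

Optimal: Eriksen→Task T4 (44 min), Costa→Task T2 (15 min), Farahani→Task T7 (40 min), Ghosh→Task T3 (64 min), Petrov→Task T5 (23 min) — total 44+15+40+64+23 = 186 min.
Row-greedy (each worker in turn takes its cheapest remaining task) gives 278 min, worse by 92.
Next-best assignment: Eriksen→Task T4, Costa→Task T2, Farahani→Task T7, Ghosh→Task T5, Petrov→Task T3 = 190 min.
Swapping Costa↔Petrov (Costa→Task T5 41 min, Petrov→Task T2 103 min) adds 106.

Minimum total: 186 min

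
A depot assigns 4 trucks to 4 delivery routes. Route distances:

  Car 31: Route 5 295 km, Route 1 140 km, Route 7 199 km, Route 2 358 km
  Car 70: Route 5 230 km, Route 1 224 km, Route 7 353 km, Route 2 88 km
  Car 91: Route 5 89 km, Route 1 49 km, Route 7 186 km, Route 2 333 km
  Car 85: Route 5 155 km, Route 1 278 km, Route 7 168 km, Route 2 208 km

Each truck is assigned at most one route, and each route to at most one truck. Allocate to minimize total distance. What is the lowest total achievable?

Optimal: Car 31→Route 1 (140 km), Car 70→Route 2 (88 km), Car 91→Route 5 (89 km), Car 85→Route 7 (168 km) — total 140+88+89+168 = 485 km.
Min-entry greedy (repeatedly take the single cheapest remaining cell) gives 491 km, worse by 6.

Min total: 485 km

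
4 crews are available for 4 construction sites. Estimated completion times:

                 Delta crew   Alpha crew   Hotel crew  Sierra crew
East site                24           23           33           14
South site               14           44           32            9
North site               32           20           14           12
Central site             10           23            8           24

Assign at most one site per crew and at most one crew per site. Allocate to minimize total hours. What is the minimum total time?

Minimum total: 56 hours

Optimal: Delta crew→South site (14 hours), Alpha crew→North site (20 hours), Hotel crew→Central site (8 hours), Sierra crew→East site (14 hours) — total 14+20+8+14 = 56 hours.
Column-greedy (each site in turn goes to its cheapest remaining crew) gives 65 hours, worse by 9.
Checked against all permutations: 56 hours is optimal.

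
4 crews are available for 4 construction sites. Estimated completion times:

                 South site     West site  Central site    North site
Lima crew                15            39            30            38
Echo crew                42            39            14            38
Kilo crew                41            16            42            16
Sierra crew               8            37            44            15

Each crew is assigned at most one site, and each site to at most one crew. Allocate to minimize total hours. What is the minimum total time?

Optimal: Lima crew→South site (15 hours), Echo crew→Central site (14 hours), Kilo crew→West site (16 hours), Sierra crew→North site (15 hours) — total 15+14+16+15 = 60 hours.

Min total: 60 hours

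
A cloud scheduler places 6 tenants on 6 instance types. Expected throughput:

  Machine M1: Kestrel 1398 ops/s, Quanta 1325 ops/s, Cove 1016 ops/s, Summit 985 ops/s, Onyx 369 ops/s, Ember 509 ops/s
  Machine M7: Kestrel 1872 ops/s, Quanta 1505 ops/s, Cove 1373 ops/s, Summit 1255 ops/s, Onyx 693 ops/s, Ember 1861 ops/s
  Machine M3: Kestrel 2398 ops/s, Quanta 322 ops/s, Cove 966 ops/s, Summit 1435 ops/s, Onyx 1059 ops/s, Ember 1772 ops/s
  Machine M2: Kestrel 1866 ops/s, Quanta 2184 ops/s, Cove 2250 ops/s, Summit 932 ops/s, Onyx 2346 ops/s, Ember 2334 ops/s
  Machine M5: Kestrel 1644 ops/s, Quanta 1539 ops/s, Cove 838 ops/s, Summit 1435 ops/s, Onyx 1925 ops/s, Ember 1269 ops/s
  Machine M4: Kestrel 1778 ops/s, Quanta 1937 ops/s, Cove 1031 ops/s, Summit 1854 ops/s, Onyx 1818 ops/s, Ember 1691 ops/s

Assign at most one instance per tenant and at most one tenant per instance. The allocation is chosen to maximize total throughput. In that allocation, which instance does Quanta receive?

Quanta receives Machine M1.

Optimal: Kestrel→Machine M3 (2398 ops/s), Quanta→Machine M1 (1325 ops/s), Cove→Machine M2 (2250 ops/s), Summit→Machine M4 (1854 ops/s), Onyx→Machine M5 (1925 ops/s), Ember→Machine M7 (1861 ops/s) — total 2398+1325+2250+1854+1925+1861 = 11613 ops/s.
Max-entry greedy (repeatedly take the single best remaining cell) gives 10993 ops/s, worse by 620.
Next-best assignment: Kestrel→Machine M3, Quanta→Machine M4, Cove→Machine M2, Summit→Machine M1, Onyx→Machine M5, Ember→Machine M7 = 11356 ops/s.
Swapping Summit↔Cove (Summit→Machine M2 932 ops/s, Cove→Machine M4 1031 ops/s) loses 2141.
Every other assignment is strictly worse.
Quanta's own top instance is Machine M2 (2184 ops/s), but forcing Quanta→Machine M2 and reassigning the rest optimally gives only 11238 ops/s — worse by 375.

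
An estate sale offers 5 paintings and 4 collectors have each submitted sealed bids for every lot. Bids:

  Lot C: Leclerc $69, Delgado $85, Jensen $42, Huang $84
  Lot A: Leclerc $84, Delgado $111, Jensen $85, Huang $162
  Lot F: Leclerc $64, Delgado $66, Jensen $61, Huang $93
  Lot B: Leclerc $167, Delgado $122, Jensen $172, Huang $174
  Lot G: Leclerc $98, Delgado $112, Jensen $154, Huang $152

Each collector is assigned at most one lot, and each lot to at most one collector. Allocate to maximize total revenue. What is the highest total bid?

Maximum total: $568

This is a one-to-one assignment (maximum-weight bipartite matching).
Optimal: Leclerc→Lot B ($167), Delgado→Lot C ($85), Jensen→Lot G ($154), Huang→Lot A ($162) — total 167+85+154+162 = $568.
Row-greedy (each collector in turn takes its best remaining lot) gives $457, worse by 111.
Next-best assignment: Leclerc→Lot B, Delgado→Lot F, Jensen→Lot G, Huang→Lot A = $549.
Checked against all permutations: $568 is optimal.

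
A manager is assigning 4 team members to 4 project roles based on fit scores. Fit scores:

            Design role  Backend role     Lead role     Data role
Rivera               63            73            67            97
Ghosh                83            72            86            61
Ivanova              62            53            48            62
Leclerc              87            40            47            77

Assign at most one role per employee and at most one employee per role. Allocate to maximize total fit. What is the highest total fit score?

Max total: 323 pts

Optimal: Rivera→Data role (97 pts), Ghosh→Lead role (86 pts), Ivanova→Backend role (53 pts), Leclerc→Design role (87 pts) — total 97+86+53+87 = 323 pts.
Column-greedy (each role in turn goes to its best remaining employee) gives 308 pts, worse by 15.
Next-best assignment: Rivera→Backend role, Ghosh→Lead role, Ivanova→Data role, Leclerc→Design role = 308 pts.
No other one-to-one assignment exceeds 323 pts.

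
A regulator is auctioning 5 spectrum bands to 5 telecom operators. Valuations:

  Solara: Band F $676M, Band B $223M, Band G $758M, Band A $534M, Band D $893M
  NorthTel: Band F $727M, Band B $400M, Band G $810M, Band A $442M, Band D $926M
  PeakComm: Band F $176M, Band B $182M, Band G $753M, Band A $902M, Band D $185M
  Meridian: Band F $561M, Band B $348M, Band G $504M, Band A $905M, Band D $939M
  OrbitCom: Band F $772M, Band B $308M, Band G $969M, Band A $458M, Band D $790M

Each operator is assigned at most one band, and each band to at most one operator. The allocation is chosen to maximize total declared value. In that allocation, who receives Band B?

Optimal: Solara→Band F ($676M), NorthTel→Band B ($400M), PeakComm→Band A ($902M), Meridian→Band D ($939M), OrbitCom→Band G ($969M) — total 676+400+902+939+969 = $3886M.
Max-entry greedy (repeatedly take the single best remaining cell) gives $3760M, worse by 126.
Next-best assignment: Solara→Band D, NorthTel→Band F, PeakComm→Band A, Meridian→Band B, OrbitCom→Band G = $3839M.
Every other assignment is strictly worse.
NorthTel's own top band is Band D ($926M), but forcing NorthTel→Band D and reassigning the rest optimally gives only $3821M — worse by 65.

NorthTel receives Band B.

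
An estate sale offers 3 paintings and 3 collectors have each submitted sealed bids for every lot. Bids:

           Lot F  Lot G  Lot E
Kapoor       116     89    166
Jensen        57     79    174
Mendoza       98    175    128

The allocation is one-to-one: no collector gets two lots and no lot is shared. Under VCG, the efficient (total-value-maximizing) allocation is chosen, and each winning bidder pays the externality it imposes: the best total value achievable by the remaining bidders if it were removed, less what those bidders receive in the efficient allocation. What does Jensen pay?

Jensen pays $50.

Efficient allocation: Kapoor→Lot F ($116), Jensen→Lot E ($174), Mendoza→Lot G ($175); total welfare W = $465.
Jensen receives Lot E at value $174, so the others get W − 174 = $291.
Without Jensen: best allocation of the remaining 2 bidders over all 3 lots is Kapoor→Lot E ($166), Mendoza→Lot G ($175), total $341.
VCG payment = (others' best without Jensen) − (others' welfare with Jensen) = 341 − 291 = $50.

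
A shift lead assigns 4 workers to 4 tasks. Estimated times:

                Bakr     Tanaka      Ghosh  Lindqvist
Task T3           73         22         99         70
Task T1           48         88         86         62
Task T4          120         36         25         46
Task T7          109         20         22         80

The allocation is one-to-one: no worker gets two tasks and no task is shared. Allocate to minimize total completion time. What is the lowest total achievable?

This is a one-to-one assignment (minimum-cost bipartite matching).
Optimal: Bakr→Task T1 (48 min), Tanaka→Task T3 (22 min), Ghosh→Task T7 (22 min), Lindqvist→Task T4 (46 min) — total 48+22+22+46 = 138 min.
Column-greedy (each task in turn goes to its cheapest remaining worker) gives 175 min, worse by 37.
Next-best assignment: Bakr→Task T1, Tanaka→Task T7, Ghosh→Task T4, Lindqvist→Task T3 = 163 min.
Swapping Ghosh↔Lindqvist (Ghosh→Task T4 25 min, Lindqvist→Task T7 80 min) adds 37.

Min total: 138 min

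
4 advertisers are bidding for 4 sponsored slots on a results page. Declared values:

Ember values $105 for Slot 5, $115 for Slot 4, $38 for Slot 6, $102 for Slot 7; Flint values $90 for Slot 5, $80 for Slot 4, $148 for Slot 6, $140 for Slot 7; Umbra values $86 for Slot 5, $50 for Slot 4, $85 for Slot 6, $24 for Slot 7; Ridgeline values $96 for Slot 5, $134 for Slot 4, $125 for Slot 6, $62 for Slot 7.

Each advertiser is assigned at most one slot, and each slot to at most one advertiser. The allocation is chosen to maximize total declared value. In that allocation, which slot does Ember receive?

Ember receives Slot 7.

Optimal: Ember→Slot 7 ($102), Flint→Slot 6 ($148), Umbra→Slot 5 ($86), Ridgeline→Slot 4 ($134) — total 102+148+86+134 = $470.
Next-best assignment: Ember→Slot 4, Flint→Slot 7, Umbra→Slot 5, Ridgeline→Slot 6 = $466.
Every other assignment is strictly worse.
Ember's own top slot is Slot 4 ($115), but forcing Ember→Slot 4 and reassigning the rest optimally gives only $466 — worse by 4.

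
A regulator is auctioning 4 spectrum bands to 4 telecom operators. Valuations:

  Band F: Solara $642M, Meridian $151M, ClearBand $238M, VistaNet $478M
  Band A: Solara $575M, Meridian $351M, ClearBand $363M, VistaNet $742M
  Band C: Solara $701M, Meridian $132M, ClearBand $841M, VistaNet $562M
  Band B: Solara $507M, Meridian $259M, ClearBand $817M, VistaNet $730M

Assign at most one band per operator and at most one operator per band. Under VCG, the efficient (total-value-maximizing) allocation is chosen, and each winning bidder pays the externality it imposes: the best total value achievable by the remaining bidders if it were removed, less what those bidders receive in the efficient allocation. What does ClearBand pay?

ClearBand pays $59M.

Efficient allocation: Solara→Band F ($642M), Meridian→Band A ($351M), ClearBand→Band C ($841M), VistaNet→Band B ($730M); total welfare W = $2564M.
ClearBand receives Band C at value $841M, so the others get W − 841 = $1723M.
Without ClearBand: best allocation of the remaining 3 bidders over all 4 bands is Solara→Band C ($701M), Meridian→Band A ($351M), VistaNet→Band B ($730M), total $1782M.
VCG payment = (others' best without ClearBand) − (others' welfare with ClearBand) = 1782 − 1723 = $59M.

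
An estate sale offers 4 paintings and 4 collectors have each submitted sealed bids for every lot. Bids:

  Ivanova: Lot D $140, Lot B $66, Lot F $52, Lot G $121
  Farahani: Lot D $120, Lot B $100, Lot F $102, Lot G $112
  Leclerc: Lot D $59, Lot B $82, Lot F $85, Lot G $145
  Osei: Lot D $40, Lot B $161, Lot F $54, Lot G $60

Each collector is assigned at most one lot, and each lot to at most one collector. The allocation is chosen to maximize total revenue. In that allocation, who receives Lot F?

Optimal: Ivanova→Lot D ($140), Farahani→Lot F ($102), Leclerc→Lot G ($145), Osei→Lot B ($161) — total 140+102+145+161 = $548.
Next-best assignment: Ivanova→Lot D, Farahani→Lot G, Leclerc→Lot F, Osei→Lot B = $498.
Farahani's own top lot is Lot D ($120), but forcing Farahani→Lot D and reassigning the rest optimally gives only $487 — worse by 61.

Farahani receives Lot F.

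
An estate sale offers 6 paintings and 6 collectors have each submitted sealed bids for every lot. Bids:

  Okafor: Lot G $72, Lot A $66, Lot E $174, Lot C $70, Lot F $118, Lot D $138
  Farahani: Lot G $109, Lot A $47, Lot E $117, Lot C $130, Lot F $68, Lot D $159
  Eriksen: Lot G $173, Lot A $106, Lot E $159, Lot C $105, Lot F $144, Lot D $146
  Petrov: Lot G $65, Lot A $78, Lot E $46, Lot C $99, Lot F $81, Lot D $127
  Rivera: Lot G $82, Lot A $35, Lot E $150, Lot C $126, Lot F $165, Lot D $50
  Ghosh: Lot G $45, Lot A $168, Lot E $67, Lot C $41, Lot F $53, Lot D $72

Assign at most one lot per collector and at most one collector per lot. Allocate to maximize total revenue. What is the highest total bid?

Max total: $938

Optimal: Okafor→Lot E ($174), Farahani→Lot D ($159), Eriksen→Lot G ($173), Petrov→Lot C ($99), Rivera→Lot F ($165), Ghosh→Lot A ($168) — total 174+159+173+99+165+168 = $938.
Column-greedy (each lot in turn goes to its best remaining collector) gives $937, worse by 1.
Next-best assignment: Okafor→Lot E, Farahani→Lot C, Eriksen→Lot G, Petrov→Lot D, Rivera→Lot F, Ghosh→Lot A = $937.
Every other assignment is strictly worse.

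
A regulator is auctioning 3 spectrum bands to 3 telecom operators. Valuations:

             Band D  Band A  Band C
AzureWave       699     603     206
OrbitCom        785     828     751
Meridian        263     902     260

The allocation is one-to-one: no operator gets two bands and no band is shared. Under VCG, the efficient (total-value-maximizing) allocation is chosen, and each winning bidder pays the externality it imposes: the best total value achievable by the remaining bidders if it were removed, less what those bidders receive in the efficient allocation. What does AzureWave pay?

Efficient allocation: AzureWave→Band D ($699M), OrbitCom→Band C ($751M), Meridian→Band A ($902M); total welfare W = $2352M.
AzureWave receives Band D at value $699M, so the others get W − 699 = $1653M.
Without AzureWave: best allocation of the remaining 2 bidders over all 3 bands is OrbitCom→Band D ($785M), Meridian→Band A ($902M), total $1687M.
VCG payment = (others' best without AzureWave) − (others' welfare with AzureWave) = 1687 − 1653 = $34M.

AzureWave pays $34M.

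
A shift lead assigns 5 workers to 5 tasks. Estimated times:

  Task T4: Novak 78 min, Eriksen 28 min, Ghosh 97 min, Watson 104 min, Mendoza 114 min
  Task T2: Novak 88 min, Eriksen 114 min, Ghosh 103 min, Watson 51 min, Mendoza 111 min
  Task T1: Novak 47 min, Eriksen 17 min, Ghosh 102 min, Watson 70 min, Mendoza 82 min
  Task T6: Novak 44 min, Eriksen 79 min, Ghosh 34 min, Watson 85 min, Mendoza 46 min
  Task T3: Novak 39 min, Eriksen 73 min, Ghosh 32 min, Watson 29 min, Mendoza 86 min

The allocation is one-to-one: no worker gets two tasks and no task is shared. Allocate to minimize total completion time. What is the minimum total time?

Optimal: Novak→Task T1 (47 min), Eriksen→Task T4 (28 min), Ghosh→Task T3 (32 min), Watson→Task T2 (51 min), Mendoza→Task T6 (46 min) — total 47+28+32+51+46 = 204 min.
Min-entry greedy (repeatedly take the single cheapest remaining cell) gives 269 min, worse by 65.

Minimum total: 204 min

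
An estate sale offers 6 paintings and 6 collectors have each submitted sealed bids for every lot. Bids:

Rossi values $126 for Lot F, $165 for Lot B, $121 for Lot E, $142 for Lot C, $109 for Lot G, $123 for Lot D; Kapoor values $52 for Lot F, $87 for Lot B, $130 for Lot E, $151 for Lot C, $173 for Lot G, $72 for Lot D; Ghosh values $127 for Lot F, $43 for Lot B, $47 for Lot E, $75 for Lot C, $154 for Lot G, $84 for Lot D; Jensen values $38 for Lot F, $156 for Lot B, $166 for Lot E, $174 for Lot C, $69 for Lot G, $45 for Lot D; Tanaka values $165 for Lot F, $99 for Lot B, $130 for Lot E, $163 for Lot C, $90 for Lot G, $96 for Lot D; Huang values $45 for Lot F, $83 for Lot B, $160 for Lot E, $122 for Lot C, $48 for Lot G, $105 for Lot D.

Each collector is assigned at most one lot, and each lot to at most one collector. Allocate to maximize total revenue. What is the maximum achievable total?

Max total: $921

Optimal: Rossi→Lot B ($165), Kapoor→Lot G ($173), Ghosh→Lot D ($84), Jensen→Lot C ($174), Tanaka→Lot F ($165), Huang→Lot E ($160) — total 165+173+84+174+165+160 = $921.
Column-greedy (each lot in turn goes to its best remaining collector) gives $906, worse by 15.
Next-best assignment: Rossi→Lot D, Kapoor→Lot C, Ghosh→Lot G, Jensen→Lot B, Tanaka→Lot F, Huang→Lot E = $909.
Swapping Kapoor↔Huang (Kapoor→Lot E $130, Huang→Lot G $48) loses 155.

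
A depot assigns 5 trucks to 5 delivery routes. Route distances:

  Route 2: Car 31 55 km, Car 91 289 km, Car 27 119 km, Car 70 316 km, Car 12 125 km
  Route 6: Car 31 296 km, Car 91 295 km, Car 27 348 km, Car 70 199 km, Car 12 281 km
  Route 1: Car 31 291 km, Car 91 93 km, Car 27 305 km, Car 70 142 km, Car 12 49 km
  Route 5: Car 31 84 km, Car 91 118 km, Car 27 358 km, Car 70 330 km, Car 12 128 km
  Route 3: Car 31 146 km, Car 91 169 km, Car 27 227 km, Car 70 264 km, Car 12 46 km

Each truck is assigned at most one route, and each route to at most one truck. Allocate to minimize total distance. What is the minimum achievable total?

Min total: 541 km

Optimal: Car 31→Route 5 (84 km), Car 91→Route 1 (93 km), Car 27→Route 2 (119 km), Car 70→Route 6 (199 km), Car 12→Route 3 (46 km) — total 84+93+119+199+46 = 541 km.
Min-entry greedy (repeatedly take the single cheapest remaining cell) gives 751 km, worse by 210.
Swapping Car 91↔Car 12 (Car 91→Route 3 169 km, Car 12→Route 1 49 km) adds 79.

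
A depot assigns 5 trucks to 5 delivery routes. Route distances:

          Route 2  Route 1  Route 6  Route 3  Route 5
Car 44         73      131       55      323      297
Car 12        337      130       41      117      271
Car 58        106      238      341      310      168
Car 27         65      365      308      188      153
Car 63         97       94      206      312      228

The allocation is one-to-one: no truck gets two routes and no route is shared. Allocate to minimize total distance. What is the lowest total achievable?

Minimum total: 499 km

Optimal: Car 44→Route 6 (55 km), Car 12→Route 3 (117 km), Car 58→Route 5 (168 km), Car 27→Route 2 (65 km), Car 63→Route 1 (94 km) — total 55+117+168+65+94 = 499 km.
Min-entry greedy (repeatedly take the single cheapest remaining cell) gives 691 km, worse by 192.
Next-best assignment: Car 44→Route 6, Car 12→Route 3, Car 58→Route 2, Car 27→Route 5, Car 63→Route 1 = 525 km.
Swapping Car 63↔Car 58 (Car 63→Route 5 228 km, Car 58→Route 1 238 km) adds 204.
Checked against all permutations: 499 km is optimal.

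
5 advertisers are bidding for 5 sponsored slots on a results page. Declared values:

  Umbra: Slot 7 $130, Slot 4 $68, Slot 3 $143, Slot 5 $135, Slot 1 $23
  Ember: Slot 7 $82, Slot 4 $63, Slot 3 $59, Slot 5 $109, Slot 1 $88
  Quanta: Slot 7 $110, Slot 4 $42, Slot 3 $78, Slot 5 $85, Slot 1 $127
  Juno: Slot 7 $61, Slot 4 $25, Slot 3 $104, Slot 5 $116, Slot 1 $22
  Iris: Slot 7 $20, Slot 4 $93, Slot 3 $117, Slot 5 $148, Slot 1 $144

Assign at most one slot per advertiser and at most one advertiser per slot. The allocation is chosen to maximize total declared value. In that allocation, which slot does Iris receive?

This is the linear assignment problem.
Optimal: Umbra→Slot 3 ($143), Ember→Slot 4 ($63), Quanta→Slot 7 ($110), Juno→Slot 5 ($116), Iris→Slot 1 ($144) — total 143+63+110+116+144 = $576.
Column-greedy (each slot in turn goes to its best remaining advertiser) gives $563, worse by 13.
Next-best assignment: Umbra→Slot 7, Ember→Slot 4, Quanta→Slot 1, Juno→Slot 3, Iris→Slot 5 = $572.
Swapping Umbra↔Ember (Umbra→Slot 4 $68, Ember→Slot 3 $59) loses 79.
Checked against all permutations: $576 is optimal.
Iris's own top slot is Slot 5 ($148), but forcing Iris→Slot 5 and reassigning the rest optimally gives only $572 — worse by 4.

Iris receives Slot 1.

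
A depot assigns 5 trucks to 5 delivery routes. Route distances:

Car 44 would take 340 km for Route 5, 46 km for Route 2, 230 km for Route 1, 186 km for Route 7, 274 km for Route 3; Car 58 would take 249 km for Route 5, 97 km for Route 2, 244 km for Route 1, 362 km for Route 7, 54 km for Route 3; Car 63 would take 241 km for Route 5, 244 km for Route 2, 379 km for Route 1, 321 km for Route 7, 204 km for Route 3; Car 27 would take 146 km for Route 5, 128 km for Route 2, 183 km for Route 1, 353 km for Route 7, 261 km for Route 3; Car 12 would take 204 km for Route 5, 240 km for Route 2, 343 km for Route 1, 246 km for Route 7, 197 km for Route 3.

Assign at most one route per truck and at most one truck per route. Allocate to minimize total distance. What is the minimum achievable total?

This is the linear assignment problem.
Optimal: Car 44→Route 2 (46 km), Car 58→Route 3 (54 km), Car 63→Route 5 (241 km), Car 27→Route 1 (183 km), Car 12→Route 7 (246 km) — total 46+54+241+183+246 = 770 km.
Column-greedy (each route in turn goes to its cheapest remaining truck) gives 886 km, worse by 116.

Minimum total: 770 km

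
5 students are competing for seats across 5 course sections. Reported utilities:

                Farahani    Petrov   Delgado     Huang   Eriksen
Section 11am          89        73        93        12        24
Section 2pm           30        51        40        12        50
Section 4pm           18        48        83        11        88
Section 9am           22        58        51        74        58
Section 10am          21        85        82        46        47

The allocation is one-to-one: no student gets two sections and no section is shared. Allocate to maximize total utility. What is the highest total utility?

Max total: 384 points

Optimal: Farahani→Section 11am (89 points), Petrov→Section 2pm (51 points), Delgado→Section 10am (82 points), Huang→Section 9am (74 points), Eriksen→Section 4pm (88 points) — total 89+51+82+74+88 = 384 points.
Max-entry greedy (repeatedly take the single best remaining cell) gives 370 points, worse by 14.
Next-best assignment: Farahani→Section 11am, Petrov→Section 10am, Delgado→Section 4pm, Huang→Section 9am, Eriksen→Section 2pm = 381 points.
Every other assignment is strictly worse.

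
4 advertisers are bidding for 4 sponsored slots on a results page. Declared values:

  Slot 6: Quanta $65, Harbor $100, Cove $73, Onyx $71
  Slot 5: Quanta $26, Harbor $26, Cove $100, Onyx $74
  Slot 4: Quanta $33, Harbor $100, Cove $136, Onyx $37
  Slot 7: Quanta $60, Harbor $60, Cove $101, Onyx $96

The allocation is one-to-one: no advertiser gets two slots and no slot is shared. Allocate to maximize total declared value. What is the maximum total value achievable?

Optimal: Quanta→Slot 7 ($60), Harbor→Slot 6 ($100), Cove→Slot 4 ($136), Onyx→Slot 5 ($74) — total 60+100+136+74 = $370.
Column-greedy (each slot in turn goes to its best remaining advertiser) gives $297, worse by 73.
Next-best assignment: Quanta→Slot 6, Harbor→Slot 4, Cove→Slot 5, Onyx→Slot 7 = $361.
Swapping Harbor↔Quanta (Harbor→Slot 7 $60, Quanta→Slot 6 $65) loses 35.
No other one-to-one assignment exceeds $370.

Maximum total: $370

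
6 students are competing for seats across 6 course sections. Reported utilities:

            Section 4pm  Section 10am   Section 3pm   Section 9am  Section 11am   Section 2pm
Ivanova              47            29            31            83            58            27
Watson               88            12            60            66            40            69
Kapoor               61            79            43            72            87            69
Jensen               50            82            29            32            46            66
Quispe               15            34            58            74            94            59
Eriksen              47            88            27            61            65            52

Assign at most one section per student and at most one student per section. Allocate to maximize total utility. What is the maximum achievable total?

Optimal: Ivanova→Section 9am (83 points), Watson→Section 4pm (88 points), Kapoor→Section 11am (87 points), Jensen→Section 2pm (66 points), Quispe→Section 3pm (58 points), Eriksen→Section 10am (88 points) — total 83+88+87+66+58+88 = 470 points.
Row-greedy (each student in turn takes its best remaining section) gives 426 points, worse by 44.
Next-best assignment: Ivanova→Section 9am, Watson→Section 4pm, Kapoor→Section 3pm, Jensen→Section 2pm, Quispe→Section 11am, Eriksen→Section 10am = 462 points.
Swapping Watson↔Quispe (Watson→Section 3pm 60 points, Quispe→Section 4pm 15 points) loses 71.

Max total: 470 points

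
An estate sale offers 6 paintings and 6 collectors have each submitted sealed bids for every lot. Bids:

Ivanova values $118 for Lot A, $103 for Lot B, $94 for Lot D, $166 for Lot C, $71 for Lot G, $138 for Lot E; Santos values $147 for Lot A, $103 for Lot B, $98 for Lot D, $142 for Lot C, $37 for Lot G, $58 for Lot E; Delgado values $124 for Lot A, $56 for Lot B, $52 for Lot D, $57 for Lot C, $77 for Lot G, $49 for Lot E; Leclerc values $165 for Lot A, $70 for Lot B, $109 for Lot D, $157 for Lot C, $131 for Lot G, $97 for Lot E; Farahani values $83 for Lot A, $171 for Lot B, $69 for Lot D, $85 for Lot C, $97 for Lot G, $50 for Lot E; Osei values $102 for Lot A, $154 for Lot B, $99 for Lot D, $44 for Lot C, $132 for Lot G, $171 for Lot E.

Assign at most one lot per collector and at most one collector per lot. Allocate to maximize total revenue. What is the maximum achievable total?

Maximum total: $861

This is the linear assignment problem.
Optimal: Ivanova→Lot C ($166), Santos→Lot D ($98), Delgado→Lot A ($124), Leclerc→Lot G ($131), Farahani→Lot B ($171), Osei→Lot E ($171) — total 166+98+124+131+171+171 = $861.
Max-entry greedy (repeatedly take the single best remaining cell) gives $848, worse by 13.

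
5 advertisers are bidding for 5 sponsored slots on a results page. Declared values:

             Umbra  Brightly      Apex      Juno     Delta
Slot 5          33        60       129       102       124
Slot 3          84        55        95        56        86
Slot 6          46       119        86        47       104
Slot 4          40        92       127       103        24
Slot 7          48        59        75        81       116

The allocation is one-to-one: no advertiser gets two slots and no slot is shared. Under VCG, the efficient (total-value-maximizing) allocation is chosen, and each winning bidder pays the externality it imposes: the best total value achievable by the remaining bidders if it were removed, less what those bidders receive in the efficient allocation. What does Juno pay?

Efficient allocation: Umbra→Slot 3 ($84), Brightly→Slot 6 ($119), Apex→Slot 5 ($129), Juno→Slot 4 ($103), Delta→Slot 7 ($116); total welfare W = $551.
Juno receives Slot 4 at value $103, so the others get W − 103 = $448.
Without Juno: best allocation of the remaining 4 bidders over all 5 slots is Umbra→Slot 3 ($84), Brightly→Slot 6 ($119), Apex→Slot 4 ($127), Delta→Slot 5 ($124), total $454.
VCG payment = (others' best without Juno) − (others' welfare with Juno) = 454 − 448 = $6.

Juno pays $6.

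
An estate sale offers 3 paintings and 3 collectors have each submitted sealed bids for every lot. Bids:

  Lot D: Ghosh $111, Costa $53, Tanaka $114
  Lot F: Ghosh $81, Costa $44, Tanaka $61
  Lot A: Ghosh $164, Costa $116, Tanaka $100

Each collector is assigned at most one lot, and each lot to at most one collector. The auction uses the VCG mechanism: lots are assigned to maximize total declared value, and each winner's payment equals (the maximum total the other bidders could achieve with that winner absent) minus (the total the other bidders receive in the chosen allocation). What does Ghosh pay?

Efficient allocation: Ghosh→Lot A ($164), Costa→Lot F ($44), Tanaka→Lot D ($114); total welfare W = $322.
Ghosh receives Lot A at value $164, so the others get W − 164 = $158.
Without Ghosh: best allocation of the remaining 2 bidders over all 3 lots is Costa→Lot A ($116), Tanaka→Lot D ($114), total $230.
VCG payment = (others' best without Ghosh) − (others' welfare with Ghosh) = 230 − 158 = $72.

Ghosh pays $72.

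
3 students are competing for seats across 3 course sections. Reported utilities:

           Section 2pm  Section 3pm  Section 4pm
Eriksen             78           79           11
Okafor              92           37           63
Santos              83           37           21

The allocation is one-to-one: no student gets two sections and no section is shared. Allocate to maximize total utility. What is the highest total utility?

Maximum total: 225 points

Optimal: Eriksen→Section 3pm (79 points), Okafor→Section 4pm (63 points), Santos→Section 2pm (83 points) — total 79+63+83 = 225 points.
Max-entry greedy (repeatedly take the single best remaining cell) gives 192 points, worse by 33.
Next-best assignment: Eriksen→Section 3pm, Okafor→Section 2pm, Santos→Section 4pm = 192 points.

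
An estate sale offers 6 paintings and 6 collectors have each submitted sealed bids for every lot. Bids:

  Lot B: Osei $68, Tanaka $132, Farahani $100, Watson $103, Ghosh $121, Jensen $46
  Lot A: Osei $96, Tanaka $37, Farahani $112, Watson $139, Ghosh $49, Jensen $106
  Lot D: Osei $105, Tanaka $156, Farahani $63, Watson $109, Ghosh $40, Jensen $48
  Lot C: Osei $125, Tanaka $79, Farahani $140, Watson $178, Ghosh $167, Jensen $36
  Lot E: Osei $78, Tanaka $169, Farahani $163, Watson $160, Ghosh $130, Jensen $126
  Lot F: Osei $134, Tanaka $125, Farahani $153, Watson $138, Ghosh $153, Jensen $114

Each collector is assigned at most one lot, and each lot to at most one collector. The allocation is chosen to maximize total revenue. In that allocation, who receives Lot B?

This is the linear assignment problem.
Optimal: Osei→Lot F ($134), Tanaka→Lot D ($156), Farahani→Lot E ($163), Watson→Lot C ($178), Ghosh→Lot B ($121), Jensen→Lot A ($106) — total 134+156+163+178+121+106 = $858.
Max-entry greedy (repeatedly take the single best remaining cell) gives $832, worse by 26.
Next-best assignment: Osei→Lot D, Tanaka→Lot B, Farahani→Lot E, Watson→Lot C, Ghosh→Lot F, Jensen→Lot A = $837.
Swapping Osei↔Farahani (Osei→Lot E $78, Farahani→Lot F $153) loses 66.
No other one-to-one assignment exceeds $858.
Ghosh's own top lot is Lot C ($167), but forcing Ghosh→Lot C and reassigning the rest optimally gives only $829 — worse by 29.

Ghosh receives Lot B.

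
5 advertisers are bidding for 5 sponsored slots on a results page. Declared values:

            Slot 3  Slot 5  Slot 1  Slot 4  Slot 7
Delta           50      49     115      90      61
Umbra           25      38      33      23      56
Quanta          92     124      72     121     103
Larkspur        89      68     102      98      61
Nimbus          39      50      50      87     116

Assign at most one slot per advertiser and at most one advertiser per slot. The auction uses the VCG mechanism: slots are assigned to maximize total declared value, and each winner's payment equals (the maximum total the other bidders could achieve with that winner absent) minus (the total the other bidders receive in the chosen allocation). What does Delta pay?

Delta pays $13.

Efficient allocation: Delta→Slot 1 ($115), Umbra→Slot 5 ($38), Quanta→Slot 4 ($121), Larkspur→Slot 3 ($89), Nimbus→Slot 7 ($116); total welfare W = $479.
Delta receives Slot 1 at value $115, so the others get W − 115 = $364.
Without Delta: best allocation of the remaining 4 bidders over all 5 slots is Umbra→Slot 5 ($38), Quanta→Slot 4 ($121), Larkspur→Slot 1 ($102), Nimbus→Slot 7 ($116), total $377.
VCG payment = (others' best without Delta) − (others' welfare with Delta) = 377 − 364 = $13.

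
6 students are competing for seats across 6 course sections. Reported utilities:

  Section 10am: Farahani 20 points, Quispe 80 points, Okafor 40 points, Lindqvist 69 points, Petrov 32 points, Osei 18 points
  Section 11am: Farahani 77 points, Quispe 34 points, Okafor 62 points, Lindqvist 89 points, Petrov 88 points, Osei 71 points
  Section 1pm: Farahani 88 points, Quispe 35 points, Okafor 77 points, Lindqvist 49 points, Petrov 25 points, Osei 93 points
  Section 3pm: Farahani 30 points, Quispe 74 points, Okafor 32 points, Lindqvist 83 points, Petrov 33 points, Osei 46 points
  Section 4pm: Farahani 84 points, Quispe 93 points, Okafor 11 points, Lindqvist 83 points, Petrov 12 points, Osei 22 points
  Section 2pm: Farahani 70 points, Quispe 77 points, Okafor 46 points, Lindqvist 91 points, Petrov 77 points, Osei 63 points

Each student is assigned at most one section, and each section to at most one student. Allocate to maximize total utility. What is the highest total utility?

This is the linear assignment problem.
Optimal: Farahani→Section 4pm (84 points), Quispe→Section 10am (80 points), Okafor→Section 11am (62 points), Lindqvist→Section 3pm (83 points), Petrov→Section 2pm (77 points), Osei→Section 1pm (93 points) — total 84+80+62+83+77+93 = 479 points.

Max total: 479 points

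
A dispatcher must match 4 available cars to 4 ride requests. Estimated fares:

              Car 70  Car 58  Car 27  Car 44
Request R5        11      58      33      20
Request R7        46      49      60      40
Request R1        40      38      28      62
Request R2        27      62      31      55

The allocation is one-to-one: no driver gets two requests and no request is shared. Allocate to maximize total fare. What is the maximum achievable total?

Max total: $213

Optimal: Car 70→Request R1 ($40), Car 58→Request R5 ($58), Car 27→Request R7 ($60), Car 44→Request R2 ($55) — total 40+58+60+55 = $213.
Row-greedy (each driver in turn takes its best remaining request) gives $203, worse by 10.
Checked against all permutations: $213 is optimal.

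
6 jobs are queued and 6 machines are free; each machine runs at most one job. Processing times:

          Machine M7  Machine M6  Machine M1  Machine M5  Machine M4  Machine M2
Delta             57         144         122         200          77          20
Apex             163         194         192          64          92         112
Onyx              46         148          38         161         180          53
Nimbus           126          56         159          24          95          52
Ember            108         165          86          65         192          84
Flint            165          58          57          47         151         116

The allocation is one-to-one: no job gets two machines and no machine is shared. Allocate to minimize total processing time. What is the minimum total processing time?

Treat this as an assignment problem: match each job to one machine.
Optimal: Delta→Machine M2 (20 min), Apex→Machine M4 (92 min), Onyx→Machine M7 (46 min), Nimbus→Machine M5 (24 min), Ember→Machine M1 (86 min), Flint→Machine M6 (58 min) — total 20+92+46+24+86+58 = 326 min.
Column-greedy (each machine in turn goes to its cheapest remaining job) gives 384 min, worse by 58.
Swapping Flint↔Apex (Flint→Machine M4 151 min, Apex→Machine M6 194 min) adds 195.

Min total: 326 min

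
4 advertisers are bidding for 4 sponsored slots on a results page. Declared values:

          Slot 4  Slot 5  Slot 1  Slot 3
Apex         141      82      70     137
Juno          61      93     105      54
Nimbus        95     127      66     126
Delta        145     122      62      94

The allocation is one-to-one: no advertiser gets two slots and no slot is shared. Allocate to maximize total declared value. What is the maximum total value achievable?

Maximum total: $514

Optimal: Apex→Slot 3 ($137), Juno→Slot 1 ($105), Nimbus→Slot 5 ($127), Delta→Slot 4 ($145) — total 137+105+127+145 = $514.
No other one-to-one assignment exceeds $514.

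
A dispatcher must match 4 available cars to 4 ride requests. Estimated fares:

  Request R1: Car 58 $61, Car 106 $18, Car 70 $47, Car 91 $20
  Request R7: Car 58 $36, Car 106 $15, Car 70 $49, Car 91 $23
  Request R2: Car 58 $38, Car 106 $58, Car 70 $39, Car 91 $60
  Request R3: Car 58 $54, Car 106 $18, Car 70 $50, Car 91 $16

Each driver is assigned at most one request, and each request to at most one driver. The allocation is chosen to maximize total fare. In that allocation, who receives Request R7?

Treat this as an assignment problem: match each driver to one request.
Optimal: Car 58→Request R1 ($61), Car 106→Request R2 ($58), Car 70→Request R3 ($50), Car 91→Request R7 ($23) — total 61+58+50+23 = $192.
Max-entry greedy (repeatedly take the single best remaining cell) gives $186, worse by 6.
Swapping Car 58↔Car 106 (Car 58→Request R2 $38, Car 106→Request R1 $18) loses 63.
No other one-to-one assignment exceeds $192.
Car 91's own top request is Request R2 ($60), but forcing Car 91→Request R2 and reassigning the rest optimally gives only $188 — worse by 4.

Car 91 receives Request R7.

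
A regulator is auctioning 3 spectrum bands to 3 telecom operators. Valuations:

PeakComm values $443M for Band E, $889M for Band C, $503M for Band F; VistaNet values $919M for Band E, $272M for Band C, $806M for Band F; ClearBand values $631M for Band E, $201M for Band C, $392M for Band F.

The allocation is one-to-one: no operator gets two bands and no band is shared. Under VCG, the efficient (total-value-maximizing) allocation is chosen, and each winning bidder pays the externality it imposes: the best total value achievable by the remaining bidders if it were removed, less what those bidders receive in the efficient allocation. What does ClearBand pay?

ClearBand pays $113M.

Efficient allocation: PeakComm→Band C ($889M), VistaNet→Band F ($806M), ClearBand→Band E ($631M); total welfare W = $2326M.
ClearBand receives Band E at value $631M, so the others get W − 631 = $1695M.
Without ClearBand: best allocation of the remaining 2 bidders over all 3 bands is PeakComm→Band C ($889M), VistaNet→Band E ($919M), total $1808M.
VCG payment = (others' best without ClearBand) − (others' welfare with ClearBand) = 1808 − 1695 = $113M.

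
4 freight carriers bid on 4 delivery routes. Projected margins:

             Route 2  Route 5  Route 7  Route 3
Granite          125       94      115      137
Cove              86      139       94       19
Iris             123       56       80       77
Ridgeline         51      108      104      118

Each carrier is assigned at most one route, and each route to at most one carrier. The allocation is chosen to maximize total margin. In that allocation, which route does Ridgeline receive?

Treat this as an assignment problem: match each carrier to one route.
Optimal: Granite→Route 3 ($137k), Cove→Route 5 ($139k), Iris→Route 2 ($123k), Ridgeline→Route 7 ($104k) — total 137+139+123+104 = $503k.
Column-greedy (each route in turn goes to its best remaining carrier) gives $445k, worse by 58.
Every other assignment is strictly worse.
Ridgeline's own top route is Route 3 ($118k), but forcing Ridgeline→Route 3 and reassigning the rest optimally gives only $495k — worse by 8.

Ridgeline receives Route 7.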